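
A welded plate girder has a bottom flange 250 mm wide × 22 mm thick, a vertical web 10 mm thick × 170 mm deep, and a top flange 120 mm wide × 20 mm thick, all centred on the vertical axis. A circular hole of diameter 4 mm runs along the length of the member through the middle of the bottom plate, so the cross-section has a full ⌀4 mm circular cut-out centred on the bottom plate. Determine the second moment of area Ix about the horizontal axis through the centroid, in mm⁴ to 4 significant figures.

Ix ≈ 6.732 × 10⁷ mm⁴

Decompose the section into non-overlapping parts with the origin at the bottom-left of its bounding rectangle.
Bottom plate: 250 × 22, A = 5 500 mm², y = 11 mm, Ī = 221 833 mm⁴.
Web plate: 10 × 170, A = 1 700 mm², y = 107 mm, Ī = 4 094 167 mm⁴.
Top plate: 120 × 20, A = 2 400 mm², y = 202 mm, Ī = 80 000 mm⁴.
Hole (subtracted): ⌀4, A = 12.5664 mm², y = 11 mm, Ī = 12.5664 mm⁴.
Centroid: ȳ = ΣA·y / ΣA = 75.8349 mm.
Transfer each piece to the horizontal axis through the centroid using Ī + A·d² with d = y − 75.8349:
  bottom plate: d = -64.8349 mm → contributes +23 341 414 mm⁴
  web plate: d = 31.1651 mm → contributes +5 745 318 mm⁴
  top plate: d = 126.165 mm → contributes +38 282 337 mm⁴
  hole: d = -64.8349 mm → contributes −52836.1 mm⁴
Total I = 67 316 233 mm⁴.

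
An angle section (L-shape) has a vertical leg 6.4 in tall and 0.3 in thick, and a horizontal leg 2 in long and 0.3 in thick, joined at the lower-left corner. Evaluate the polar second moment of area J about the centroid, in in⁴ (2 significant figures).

Treat the section as a set of non-overlapping primitives; coordinates are from the bounding-box lower-left.
Vertical leg: 0.3 × 6.4, A = 1.92 in², y = 3.2 in, Ī = 6.554 in⁴.
Horizontal leg (remainder): 1.7 × 0.3, A = 0.51 in², y = 0.15 in, Ī = 0.003825 in⁴.
Centroid: ȳ = ΣA·y / ΣA = 2.56 in.
Transfer each piece to the centroidal x-axis using Ī + A·d² with d = y − 2.56:
  vertical leg: d = 0.6401 in → contributes +7.34 in⁴
  horizontal leg (remainder): d = -2.41 in → contributes +2.966 in⁴
Total I = 10.31 in⁴.
For the y-axis: x̄ = 0.3599 in.
Repeating about the centroidal y-axis gives I_y = 0.5402 in⁴.
Polar second moment: J = I_x + I_y = 10.85 in⁴.

J ≈ 11 in⁴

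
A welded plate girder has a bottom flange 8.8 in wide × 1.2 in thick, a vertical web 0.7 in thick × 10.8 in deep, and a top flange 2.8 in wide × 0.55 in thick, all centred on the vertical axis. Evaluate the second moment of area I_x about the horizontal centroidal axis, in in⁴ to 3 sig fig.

Treat the section as a set of non-overlapping primitives; coordinates are from the bounding-box lower-left.
Bottom plate: 8.8 × 1.2, A = 10.56 in², y = 0.6 in, Ī = 1.2672 in⁴.
Web plate: 0.7 × 10.8, A = 7.56 in², y = 6.6 in, Ī = 73.483 in⁴.
Top plate: 2.8 × 0.55, A = 1.54 in², y = 12.275 in, Ī = 0.038821 in⁴.
Centroid: ȳ = ΣA·y / ΣA = 3.8217 in.
Transfer each piece to the horizontal centroidal axis using Ī + A·d² with d = y − 3.8217:
  bottom plate: d = -3.2217 in → contributes +110.88 in⁴
  web plate: d = 2.7783 in → contributes +131.84 in⁴
  top plate: d = 8.4533 in → contributes +110.08 in⁴
Total I = 352.8 in⁴.

I_x ≈ 353 in⁴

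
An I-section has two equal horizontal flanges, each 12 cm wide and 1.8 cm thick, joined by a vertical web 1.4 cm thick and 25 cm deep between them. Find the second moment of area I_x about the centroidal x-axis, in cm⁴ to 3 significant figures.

I_x ≈ 9590 cm⁴

Break the section into simple shapes (no overlaps), measuring from the bottom-left corner of the bounding box.
Bottom flange: 12 × 1.8, A = 21.6 cm², y = 0.9 cm, Ī = 5.832 cm⁴.
Web: 1.4 × 25, A = 35 cm², y = 14.3 cm, Ī = 1822.9 cm⁴.
Top flange: 12 × 1.8, A = 21.6 cm², y = 27.7 cm, Ī = 5.832 cm⁴.
By symmetry the centroid is at mid-height, ȳ = 14.3 cm.
Transfer each piece to the centroidal x-axis using Ī + A·d² with d = y − 14.3:
  bottom flange: d = -13.4 cm → contributes +3884.3 cm⁴
  web: d = 0 cm → contributes +1822.9 cm⁴
  top flange: d = 13.4 cm → contributes +3884.3 cm⁴
Total I = 9591.6 cm⁴.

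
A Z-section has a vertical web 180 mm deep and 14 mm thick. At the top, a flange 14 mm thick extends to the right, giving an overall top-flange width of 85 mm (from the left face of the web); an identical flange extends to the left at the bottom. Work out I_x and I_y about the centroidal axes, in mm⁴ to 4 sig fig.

I_x ≈ 2.053 × 10⁷ mm⁴, I_y ≈ 4.467 × 10⁶ mm⁴

Treat the section as a set of non-overlapping primitives; coordinates are from the bounding-box lower-left.
Web: 14 × 180, A = 2 520 mm², y = 90 mm, Ī = 6 804 000 mm⁴.
Top flange (beyond web): 71 × 14, A = 994 mm², y = 173 mm, Ī = 16235.3 mm⁴.
Bottom flange (beyond web): 71 × 14, A = 994 mm², y = 7 mm, Ī = 16235.3 mm⁴.
Centroid: ȳ = ΣA·y / ΣA = 90 mm.
Transfer each piece to the centroidal x-axis using Ī + A·d² with d = y − 90:
  web: d = 0 mm → contributes +6 804 000 mm⁴
  top flange (beyond web): d = 83 mm → contributes +6 863 901 mm⁴
  bottom flange (beyond web): d = -83 mm → contributes +6 863 901 mm⁴
Total I = 20 531 803 mm⁴.
For the y-axis: x̄ = 78 mm.
Repeating about the centroidal y-axis gives I_y = 4 467 111 mm⁴.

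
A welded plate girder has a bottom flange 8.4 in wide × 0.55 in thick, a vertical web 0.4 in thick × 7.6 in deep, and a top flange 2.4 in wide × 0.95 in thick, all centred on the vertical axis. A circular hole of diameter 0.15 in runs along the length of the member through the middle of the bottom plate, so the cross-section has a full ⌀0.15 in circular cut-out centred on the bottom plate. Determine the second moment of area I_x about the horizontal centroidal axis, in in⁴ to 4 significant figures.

I_x ≈ 124.8 in⁴

Decompose the section into non-overlapping parts with the origin at the bottom-left of its bounding rectangle.
Bottom plate: 8.4 × 0.55, A = 4.62 in², y = 0.275 in, Ī = 0.116463 in⁴.
Web plate: 0.4 × 7.6, A = 3.04 in², y = 4.35 in, Ī = 14.6325 in⁴.
Top plate: 2.4 × 0.95, A = 2.28 in², y = 8.625 in, Ī = 0.171475 in⁴.
Hole (subtracted): ⌀0.15, A = 0.0176715 in², y = 0.275 in, Ī = 0.0000248505 in⁴.
Centroid: ȳ = ΣA·y / ΣA = 3.4422 in.
Transfer each piece to the horizontal centroidal axis using Ī + A·d² with d = y − 3.4422:
  bottom plate: d = -3.1672 in → contributes +46.4604 in⁴
  web plate: d = 0.9078 in → contributes +17.1378 in⁴
  top plate: d = 5.1828 in → contributes +61.4155 in⁴
  hole: d = -3.1672 in → contributes −0.17729 in⁴
Total I = 124.836 in⁴.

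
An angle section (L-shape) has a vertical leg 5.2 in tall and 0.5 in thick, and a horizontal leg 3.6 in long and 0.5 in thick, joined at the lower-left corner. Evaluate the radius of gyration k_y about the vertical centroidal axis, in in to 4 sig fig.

k_y ≈ 1.035 in

Treat the section as a set of non-overlapping primitives; coordinates are from the bounding-box lower-left.
Vertical leg: 0.5 × 5.2, A = 2.6 in², x = 0.25 in, Ī = 0.0541667 in⁴.
Horizontal leg (remainder): 3.1 × 0.5, A = 1.55 in², x = 2.05 in, Ī = 1.24129 in⁴.
Centroid: x̄ = ΣA·x / ΣA = 0.922289 in.
Transfer each piece to the vertical centroidal axis using Ī + A·d² with d = x − 0.922289:
  vertical leg: d = -0.672289 in → contributes +1.2293 in⁴
  horizontal leg (remainder): d = 1.12771 in → contributes +3.21248 in⁴
Total I = 4.44177 in⁴.
Radius of gyration: k = √(I/A) = √(4.44177 / 4.15) = 1.03456 in.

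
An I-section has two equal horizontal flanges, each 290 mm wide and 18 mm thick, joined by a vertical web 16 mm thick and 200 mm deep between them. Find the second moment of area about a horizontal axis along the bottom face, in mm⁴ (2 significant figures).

Treat the section as a set of non-overlapping primitives; coordinates are from the bounding-box lower-left.
Bottom flange: 290 × 18, A = 5 220 mm², y = 9 mm, Ī = 140 940 mm⁴.
Web: 16 × 200, A = 3 200 mm², y = 118 mm, Ī = 10 666 667 mm⁴.
Top flange: 290 × 18, A = 5 220 mm², y = 227 mm, Ī = 140 940 mm⁴.
Transfer each piece to a horizontal axis along the bottom face using Ī + A·d² with d = y − 0:
  bottom flange: d = 9 mm → contributes +563 760 mm⁴
  web: d = 118 mm → contributes +55 223 467 mm⁴
  top flange: d = 227 mm → contributes +269 122 320 mm⁴
Total I = 324 909 547 mm⁴.

I_base ≈ 3.2 × 10⁸ mm⁴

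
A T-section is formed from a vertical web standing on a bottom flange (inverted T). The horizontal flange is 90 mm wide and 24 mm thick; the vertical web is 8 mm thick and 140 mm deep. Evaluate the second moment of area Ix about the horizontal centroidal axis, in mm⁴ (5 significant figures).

Break the section into simple shapes (no overlaps), measuring from the bottom-left corner of the bounding box.
Flange: 90 × 24, A = 2 160 mm², y = 12 mm, Ī = 103 680 mm⁴.
Web: 8 × 140, A = 1 120 mm², y = 94 mm, Ī = 1 829 333 mm⁴.
Centroid: ȳ = ΣA·y / ΣA = 40 mm.
Transfer each piece to the horizontal centroidal axis using Ī + A·d² with d = y − 40:
  flange: d = -28 mm → contributes +1 797 120 mm⁴
  web: d = 54 mm → contributes +5 095 253 mm⁴
Total I = 6 892 373 mm⁴.

Ix ≈ 6.8924 × 10⁶ mm⁴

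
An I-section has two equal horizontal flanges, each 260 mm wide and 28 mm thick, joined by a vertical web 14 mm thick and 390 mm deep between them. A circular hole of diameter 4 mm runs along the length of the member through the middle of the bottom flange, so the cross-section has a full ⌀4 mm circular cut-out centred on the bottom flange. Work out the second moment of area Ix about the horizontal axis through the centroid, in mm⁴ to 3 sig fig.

Split into non-overlapping primitives; take the origin at the lower-left of the bounding box.
Bottom flange: 260 × 28, A = 7 280 mm², y = 14 mm, Ī = 475 627 mm⁴.
Web: 14 × 390, A = 5 460 mm², y = 223 mm, Ī = 69 205 500 mm⁴.
Top flange: 260 × 28, A = 7 280 mm², y = 432 mm, Ī = 475 627 mm⁴.
Hole (subtracted): ⌀4, A = 12.566 mm², y = 14 mm, Ī = 12.566 mm⁴.
Centroid: ȳ = ΣA·y / ΣA = 223.13 mm.
Transfer each piece to the horizontal axis through the centroid using Ī + A·d² with d = y − 223.13:
  bottom flange: d = -209.13 mm → contributes +318 872 891 mm⁴
  web: d = -0.13127 mm → contributes +69 205 594 mm⁴
  top flange: d = 208.87 mm → contributes +318 073 973 mm⁴
  hole: d = -209.13 mm → contributes −549 614 mm⁴
Total I = 705 602 844 mm⁴.

Ix ≈ 7.06 × 10⁸ mm⁴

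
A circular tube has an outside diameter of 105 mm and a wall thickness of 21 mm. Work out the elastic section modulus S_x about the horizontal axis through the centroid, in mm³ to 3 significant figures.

Break the section into simple shapes (no overlaps), measuring from the bottom-left corner of the bounding box.
Outer circle: ⌀105, A = 8 659 mm², y = 52.5 mm, Ī = 5 966 602 mm⁴.
Bore (subtracted): ⌀63, A = 3117.2 mm², y = 52.5 mm, Ī = 773 272 mm⁴.
By symmetry the centroid is at mid-height, ȳ = 52.5 mm.
All pieces are centred on the horizontal axis through the centroid, so I = ΣĪ (holes subtracted) = 5 193 331 mm⁴.
Extreme fibre distance c = 52.5 mm; S = I/c = 98 921 mm³.

S_x ≈ 9.89 × 10⁴ mm³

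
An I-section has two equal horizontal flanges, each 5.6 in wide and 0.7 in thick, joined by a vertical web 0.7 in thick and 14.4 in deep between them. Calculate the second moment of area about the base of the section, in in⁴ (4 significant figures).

I_base ≈ 1740 in⁴

Break the section into simple shapes (no overlaps), measuring from the bottom-left corner of the bounding box.
Bottom flange: 5.6 × 0.7, A = 3.92 in², y = 0.35 in, Ī = 0.160067 in⁴.
Web: 0.7 × 14.4, A = 10.08 in², y = 7.9 in, Ī = 174.182 in⁴.
Top flange: 5.6 × 0.7, A = 3.92 in², y = 15.45 in, Ī = 0.160067 in⁴.
Transfer each piece to a horizontal axis along the bottom face using Ī + A·d² with d = y − 0:
  bottom flange: d = 0.35 in → contributes +0.640267 in⁴
  web: d = 7.9 in → contributes +803.275 in⁴
  top flange: d = 15.45 in → contributes +935.874 in⁴
Total I = 1739.79 in⁴.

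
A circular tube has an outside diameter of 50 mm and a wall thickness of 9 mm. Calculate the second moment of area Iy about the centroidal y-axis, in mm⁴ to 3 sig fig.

Break the section into simple shapes (no overlaps), measuring from the bottom-left corner of the bounding box.
Outer circle: ⌀50, A = 1963.5 mm², x = 25 mm, Ī = 306 796 mm⁴.
Bore (subtracted): ⌀32, A = 804.25 mm², x = 25 mm, Ī = 51 472 mm⁴.
By symmetry the centroid is at mid-width, x̄ = 25 mm.
All pieces are centred on the centroidal y-axis, so I = ΣĪ (holes subtracted) = 255 324 mm⁴.

Iy ≈ 2.55 × 10⁵ mm⁴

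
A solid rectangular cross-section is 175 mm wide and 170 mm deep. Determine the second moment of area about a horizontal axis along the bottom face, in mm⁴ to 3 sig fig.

I_base ≈ 2.87 × 10⁸ mm⁴

The section: 175 × 170, A = 29 750 mm², y = 85 mm, Ī = 71 647 917 mm⁴.
Transfer it to the bottom edge using Ī + A·d² with d = y − 0:
  the section: d = 85 mm → contributes +286 591 667 mm⁴
Total I = 286 591 667 mm⁴.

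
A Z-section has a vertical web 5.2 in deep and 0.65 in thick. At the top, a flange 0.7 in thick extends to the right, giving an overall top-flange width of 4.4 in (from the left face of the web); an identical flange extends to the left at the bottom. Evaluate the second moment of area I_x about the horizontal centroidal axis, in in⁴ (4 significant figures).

I_x ≈ 34.41 in⁴

Break the section into simple shapes (no overlaps), measuring from the bottom-left corner of the bounding box.
Web: 0.65 × 5.2, A = 3.38 in², y = 2.6 in, Ī = 7.61627 in⁴.
Top flange (beyond web): 3.75 × 0.7, A = 2.625 in², y = 4.85 in, Ī = 0.107188 in⁴.
Bottom flange (beyond web): 3.75 × 0.7, A = 2.625 in², y = 0.35 in, Ī = 0.107188 in⁴.
Centroid: ȳ = ΣA·y / ΣA = 2.6 in.
Transfer each piece to the horizontal centroidal axis using Ī + A·d² with d = y − 2.6:
  web: d = 0 in → contributes +7.61627 in⁴
  top flange (beyond web): d = 2.25 in → contributes +13.3963 in⁴
  bottom flange (beyond web): d = -2.25 in → contributes +13.3963 in⁴
Total I = 34.4088 in⁴.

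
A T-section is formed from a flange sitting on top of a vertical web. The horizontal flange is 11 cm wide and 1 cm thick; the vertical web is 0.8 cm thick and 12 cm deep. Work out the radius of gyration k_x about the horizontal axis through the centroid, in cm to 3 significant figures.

Split into non-overlapping primitives; take the origin at the lower-left of the bounding box.
Flange: 11 × 1, A = 11 cm², y = 12.5 cm, Ī = 0.91667 cm⁴.
Web: 0.8 × 12, A = 9.6 cm², y = 6 cm, Ī = 115.2 cm⁴.
Centroid: ȳ = ΣA·y / ΣA = 9.4709 cm.
Transfer each piece to the horizontal axis through the centroid using Ī + A·d² with d = y − 9.4709:
  flange: d = 3.0291 cm → contributes +101.85 cm⁴
  web: d = -3.4709 cm → contributes +230.85 cm⁴
Total I = 332.7 cm⁴.
Radius of gyration: k = √(I/A) = √(332.7 / 20.6) = 4.0188 cm.

k_x ≈ 4.02 cm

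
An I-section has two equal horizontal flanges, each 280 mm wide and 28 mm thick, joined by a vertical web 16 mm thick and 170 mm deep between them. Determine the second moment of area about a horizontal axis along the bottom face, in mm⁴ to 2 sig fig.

I_base ≈ 4.0 × 10⁸ mm⁴

Split into non-overlapping primitives; take the origin at the lower-left of the bounding box.
Bottom flange: 280 × 28, A = 7 840 mm², y = 14 mm, Ī = 512 213 mm⁴.
Web: 16 × 170, A = 2 720 mm², y = 113 mm, Ī = 6 550 667 mm⁴.
Top flange: 280 × 28, A = 7 840 mm², y = 212 mm, Ī = 512 213 mm⁴.
Transfer each piece to a horizontal axis along the bottom face using Ī + A·d² with d = y − 0:
  bottom flange: d = 14 mm → contributes +2 048 853 mm⁴
  web: d = 113 mm → contributes +41 282 347 mm⁴
  top flange: d = 212 mm → contributes +352 873 173 mm⁴
Total I = 396 204 373 mm⁴.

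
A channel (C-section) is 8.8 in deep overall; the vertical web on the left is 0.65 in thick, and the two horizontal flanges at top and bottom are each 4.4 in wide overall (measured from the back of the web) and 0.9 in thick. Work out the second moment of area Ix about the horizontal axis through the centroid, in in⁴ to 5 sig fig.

Split into non-overlapping primitives; take the origin at the lower-left of the bounding box.
Web: 0.65 × 8.8, A = 5.72 in², y = 4.4 in, Ī = 36.91307 in⁴.
Top flange (beyond web): 3.75 × 0.9, A = 3.375 in², y = 8.35 in, Ī = 0.2278125 in⁴.
Bottom flange (beyond web): 3.75 × 0.9, A = 3.375 in², y = 0.45 in, Ī = 0.2278125 in⁴.
By symmetry the centroid is at mid-height, ȳ = 4.4 in.
Transfer each piece to the horizontal axis through the centroid using Ī + A·d² with d = y − 4.4:
  web: d = 0 in → contributes +36.91307 in⁴
  top flange (beyond web): d = 3.95 in → contributes +52.88625 in⁴
  bottom flange (beyond web): d = -3.95 in → contributes +52.88625 in⁴
Total I = 142.6856 in⁴.

Ix ≈ 142.69 in⁴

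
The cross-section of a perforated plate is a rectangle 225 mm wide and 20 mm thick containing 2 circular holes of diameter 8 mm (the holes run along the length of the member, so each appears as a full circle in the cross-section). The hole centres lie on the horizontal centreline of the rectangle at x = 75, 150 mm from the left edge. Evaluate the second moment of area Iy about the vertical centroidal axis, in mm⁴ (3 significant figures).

Iy ≈ 1.88 × 10⁷ mm⁴

Split into non-overlapping primitives; take the origin at the lower-left of the bounding box.
Plate: 225 × 20, A = 4 500 mm², x = 112.5 mm, Ī = 18 984 375 mm⁴.
Hole 1 (subtracted): ⌀8, A = 50.265 mm², x = 75 mm, Ī = 201.06 mm⁴.
Hole 2 (subtracted): ⌀8, A = 50.265 mm², x = 150 mm, Ī = 201.06 mm⁴.
By symmetry the centroid is at mid-width, x̄ = 112.5 mm.
Transfer each piece to the vertical centroidal axis using Ī + A·d² with d = x − 112.5:
  plate: d = 0 mm → contributes +18 984 375 mm⁴
  hole 1: d = -37.5 mm → contributes −70 887 mm⁴
  hole 2: d = 37.5 mm → contributes −70 887 mm⁴
Total I = 18 842 601 mm⁴.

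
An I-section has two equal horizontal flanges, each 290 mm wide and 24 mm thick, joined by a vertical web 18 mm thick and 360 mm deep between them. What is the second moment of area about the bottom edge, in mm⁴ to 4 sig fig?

Break the section into simple shapes (no overlaps), measuring from the bottom-left corner of the bounding box.
Bottom flange: 290 × 24, A = 6 960 mm², y = 12 mm, Ī = 334 080 mm⁴.
Web: 18 × 360, A = 6 480 mm², y = 204 mm, Ī = 69 984 000 mm⁴.
Top flange: 290 × 24, A = 6 960 mm², y = 396 mm, Ī = 334 080 mm⁴.
Transfer each piece to the bottom edge using Ī + A·d² with d = y − 0:
  bottom flange: d = 12 mm → contributes +1 336 320 mm⁴
  web: d = 204 mm → contributes +339 655 680 mm⁴
  top flange: d = 396 mm → contributes +1 091 773 440 mm⁴
Total I = 1 432 765 440 mm⁴.

I_base ≈ 1.433 × 10⁹ mm⁴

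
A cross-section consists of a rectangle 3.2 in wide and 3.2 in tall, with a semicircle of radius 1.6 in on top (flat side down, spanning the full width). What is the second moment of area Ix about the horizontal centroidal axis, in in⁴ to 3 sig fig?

Ix ≈ 24.5 in⁴

Break the section into simple shapes (no overlaps), measuring from the bottom-left corner of the bounding box.
Rectangular body: 3.2 × 3.2, A = 10.24 in², y = 1.6 in, Ī = 8.7381 in⁴.
Semicircular cap: semicircle r = 1.6, A = 4.0212 in², y = 3.8791 in, Ī = 0.7193 in⁴.
Centroid: ȳ = ΣA·y / ΣA = 2.2426 in.
Transfer each piece to the horizontal centroidal axis using Ī + A·d² with d = y − 2.2426:
  rectangular body: d = -0.64263 in → contributes +12.967 in⁴
  semicircular cap: d = 1.6364 in → contributes +11.488 in⁴
Total I = 24.455 in⁴.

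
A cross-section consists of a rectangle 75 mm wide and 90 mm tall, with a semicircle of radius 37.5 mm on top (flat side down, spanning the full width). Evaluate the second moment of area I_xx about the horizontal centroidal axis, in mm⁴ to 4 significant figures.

I_xx ≈ 1.095 × 10⁷ mm⁴

Break the section into simple shapes (no overlaps), measuring from the bottom-left corner of the bounding box.
Rectangular body: 75 × 90, A = 6 750 mm², y = 45 mm, Ī = 4 556 250 mm⁴.
Semicircular cap: semicircle r = 37.5, A = 2208.93 mm², y = 105.915 mm, Ī = 217 049 mm⁴.
Centroid: ȳ = ΣA·y / ΣA = 60.0194 mm.
Transfer each piece to the horizontal centroidal axis using Ī + A·d² with d = y − 60.0194:
  rectangular body: d = -15.0194 mm → contributes +6 078 940 mm⁴
  semicircular cap: d = 45.896 mm → contributes +4 870 048 mm⁴
Total I = 10 948 988 mm⁴.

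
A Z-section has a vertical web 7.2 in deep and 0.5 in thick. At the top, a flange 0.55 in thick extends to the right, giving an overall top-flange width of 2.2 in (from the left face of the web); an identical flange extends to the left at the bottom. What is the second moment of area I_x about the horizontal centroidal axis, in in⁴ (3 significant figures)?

I_x ≈ 36.3 in⁴

Break the section into simple shapes (no overlaps), measuring from the bottom-left corner of the bounding box.
Web: 0.5 × 7.2, A = 3.6 in², y = 3.6 in, Ī = 15.552 in⁴.
Top flange (beyond web): 1.7 × 0.55, A = 0.935 in², y = 6.925 in, Ī = 0.02357 in⁴.
Bottom flange (beyond web): 1.7 × 0.55, A = 0.935 in², y = 0.275 in, Ī = 0.02357 in⁴.
Centroid: ȳ = ΣA·y / ΣA = 3.6 in.
Transfer each piece to the horizontal centroidal axis using Ī + A·d² with d = y − 3.6:
  web: d = 0 in → contributes +15.552 in⁴
  top flange (beyond web): d = 3.325 in → contributes +10.361 in⁴
  bottom flange (beyond web): d = -3.325 in → contributes +10.361 in⁴
Total I = 36.273 in⁴.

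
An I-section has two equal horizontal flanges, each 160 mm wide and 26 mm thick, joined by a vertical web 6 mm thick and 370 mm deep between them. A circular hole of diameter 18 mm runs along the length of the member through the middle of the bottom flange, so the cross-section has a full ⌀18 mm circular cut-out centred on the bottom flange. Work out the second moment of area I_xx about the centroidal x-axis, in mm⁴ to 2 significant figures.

Treat the section as a set of non-overlapping primitives; coordinates are from the bounding-box lower-left.
Bottom flange: 160 × 26, A = 4 160 mm², y = 13 mm, Ī = 234 347 mm⁴.
Web: 6 × 370, A = 2 220 mm², y = 211 mm, Ī = 25 326 500 mm⁴.
Top flange: 160 × 26, A = 4 160 mm², y = 409 mm, Ī = 234 347 mm⁴.
Hole (subtracted): ⌀18, A = 254.5 mm², y = 13 mm, Ī = 5 153 mm⁴.
Centroid: ȳ = ΣA·y / ΣA = 215.9 mm.
Transfer each piece to the centroidal x-axis using Ī + A·d² with d = y − 215.9:
  bottom flange: d = -202.9 mm → contributes +171 492 595 mm⁴
  web: d = -4.899 mm → contributes +25 379 772 mm⁴
  top flange: d = 193.1 mm → contributes +155 353 028 mm⁴
  hole: d = -202.9 mm → contributes −10 481 094 mm⁴
Total I = 341 744 301 mm⁴.

I_xx ≈ 3.4 × 10⁸ mm⁴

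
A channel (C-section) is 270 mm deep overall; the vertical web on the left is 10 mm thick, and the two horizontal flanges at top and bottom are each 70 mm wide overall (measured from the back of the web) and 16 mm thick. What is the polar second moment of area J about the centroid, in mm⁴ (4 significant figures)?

Split into non-overlapping primitives; take the origin at the lower-left of the bounding box.
Web: 10 × 270, A = 2 700 mm², y = 135 mm, Ī = 16 402 500 mm⁴.
Top flange (beyond web): 60 × 16, A = 960 mm², y = 262 mm, Ī = 20 480 mm⁴.
Bottom flange (beyond web): 60 × 16, A = 960 mm², y = 8 mm, Ī = 20 480 mm⁴.
By symmetry the centroid is at mid-height, ȳ = 135 mm.
Transfer each piece to the centroidal x-axis using Ī + A·d² with d = y − 135:
  web: d = 0 mm → contributes +16 402 500 mm⁴
  top flange (beyond web): d = 127 mm → contributes +15 504 320 mm⁴
  bottom flange (beyond web): d = -127 mm → contributes +15 504 320 mm⁴
Total I = 47 411 140 mm⁴.
For the y-axis: x̄ = 19.5455 mm.
Repeating about the centroidal y-axis gives I_y = 1 973 045 mm⁴.
Polar second moment: J = I_x + I_y = 49 384 185 mm⁴.

J ≈ 4.938 × 10⁷ mm⁴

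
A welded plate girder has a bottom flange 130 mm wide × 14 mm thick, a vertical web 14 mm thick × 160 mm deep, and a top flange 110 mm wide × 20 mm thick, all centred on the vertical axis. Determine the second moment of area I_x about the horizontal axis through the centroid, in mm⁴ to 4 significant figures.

I_x ≈ 3.623 × 10⁷ mm⁴

Treat the section as a set of non-overlapping primitives; coordinates are from the bounding-box lower-left.
Bottom plate: 130 × 14, A = 1 820 mm², y = 7 mm, Ī = 29726.7 mm⁴.
Web plate: 14 × 160, A = 2 240 mm², y = 94 mm, Ī = 4 778 667 mm⁴.
Top plate: 110 × 20, A = 2 200 mm², y = 184 mm, Ī = 73333.3 mm⁴.
Centroid: ȳ = ΣA·y / ΣA = 100.335 mm.
Transfer each piece to the horizontal axis through the centroid using Ī + A·d² with d = y − 100.335:
  bottom plate: d = -93.3355 mm → contributes +15 884 673 mm⁴
  web plate: d = -6.33546 mm → contributes +4 868 576 mm⁴
  top plate: d = 83.6645 mm → contributes +15 472 794 mm⁴
Total I = 36 226 042 mm⁴.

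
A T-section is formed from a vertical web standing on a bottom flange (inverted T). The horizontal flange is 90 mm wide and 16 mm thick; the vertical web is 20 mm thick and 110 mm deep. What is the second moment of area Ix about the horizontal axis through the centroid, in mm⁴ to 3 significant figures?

Decompose the section into non-overlapping parts with the origin at the bottom-left of its bounding rectangle.
Flange: 90 × 16, A = 1 440 mm², y = 8 mm, Ī = 30 720 mm⁴.
Web: 20 × 110, A = 2 200 mm², y = 71 mm, Ī = 2 218 333 mm⁴.
Centroid: ȳ = ΣA·y / ΣA = 46.077 mm.
Transfer each piece to the horizontal axis through the centroid using Ī + A·d² with d = y − 46.077:
  flange: d = -38.077 mm → contributes +2 118 507 mm⁴
  web: d = 24.923 mm → contributes +3 584 885 mm⁴
Total I = 5 703 392 mm⁴.

Ix ≈ 5.70 × 10⁶ mm⁴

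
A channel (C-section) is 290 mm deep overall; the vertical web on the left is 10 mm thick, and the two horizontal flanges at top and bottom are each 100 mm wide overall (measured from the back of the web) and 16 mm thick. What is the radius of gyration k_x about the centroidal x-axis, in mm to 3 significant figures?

k_x ≈ 113 mm

Decompose the section into non-overlapping parts with the origin at the bottom-left of its bounding rectangle.
Web: 10 × 290, A = 2 900 mm², y = 145 mm, Ī = 20 324 167 mm⁴.
Top flange (beyond web): 90 × 16, A = 1 440 mm², y = 282 mm, Ī = 30 720 mm⁴.
Bottom flange (beyond web): 90 × 16, A = 1 440 mm², y = 8 mm, Ī = 30 720 mm⁴.
By symmetry the centroid is at mid-height, ȳ = 145 mm.
Transfer each piece to the centroidal x-axis using Ī + A·d² with d = y − 145:
  web: d = 0 mm → contributes +20 324 167 mm⁴
  top flange (beyond web): d = 137 mm → contributes +27 058 080 mm⁴
  bottom flange (beyond web): d = -137 mm → contributes +27 058 080 mm⁴
Total I = 74 440 327 mm⁴.
Radius of gyration: k = √(I/A) = √(74 440 327 / 5 780) = 113.49 mm.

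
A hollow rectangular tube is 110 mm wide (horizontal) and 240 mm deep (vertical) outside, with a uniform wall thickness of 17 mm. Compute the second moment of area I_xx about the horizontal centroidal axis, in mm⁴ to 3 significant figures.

I_xx ≈ 7.14 × 10⁷ mm⁴

Decompose the section into non-overlapping parts with the origin at the bottom-left of its bounding rectangle.
Outer rectangle: 110 × 240, A = 26 400 mm², y = 120 mm, Ī = 126 720 000 mm⁴.
Inner void (subtracted): 76 × 206, A = 15 656 mm², y = 120 mm, Ī = 55 364 835 mm⁴.
By symmetry the centroid is at mid-height, ȳ = 120 mm.
All pieces are centred on the horizontal centroidal axis, so I = ΣĪ (holes subtracted) = 71 355 165 mm⁴.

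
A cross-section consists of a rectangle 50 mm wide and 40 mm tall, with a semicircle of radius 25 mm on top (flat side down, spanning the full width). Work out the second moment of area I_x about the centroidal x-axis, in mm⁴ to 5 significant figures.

Treat the section as a set of non-overlapping primitives; coordinates are from the bounding-box lower-left.
Rectangular body: 50 × 40, A = 2 000 mm², y = 20 mm, Ī = 266666.7 mm⁴.
Semicircular cap: semicircle r = 25, A = 981.7477 mm², y = 50.61033 mm, Ī = 42873.81 mm⁴.
Centroid: ȳ = ΣA·y / ΣA = 30.07853 mm.
Transfer each piece to the centroidal x-axis using Ī + A·d² with d = y − 30.07853:
  rectangular body: d = -10.07853 mm → contributes +469 820 mm⁴
  semicircular cap: d = 20.5318 mm → contributes +456734.4 mm⁴
Total I = 926554.5 mm⁴.

I_x ≈ 9.2655 × 10⁵ mm⁴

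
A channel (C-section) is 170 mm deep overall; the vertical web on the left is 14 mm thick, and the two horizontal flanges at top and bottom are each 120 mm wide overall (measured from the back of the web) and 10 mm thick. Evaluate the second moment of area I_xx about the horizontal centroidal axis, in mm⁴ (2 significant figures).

Treat the section as a set of non-overlapping primitives; coordinates are from the bounding-box lower-left.
Web: 14 × 170, A = 2 380 mm², y = 85 mm, Ī = 5 731 833 mm⁴.
Top flange (beyond web): 106 × 10, A = 1 060 mm², y = 165 mm, Ī = 8 833 mm⁴.
Bottom flange (beyond web): 106 × 10, A = 1 060 mm², y = 5 mm, Ī = 8 833 mm⁴.
By symmetry the centroid is at mid-height, ȳ = 85 mm.
Transfer each piece to the horizontal centroidal axis using Ī + A·d² with d = y − 85:
  web: d = 0 mm → contributes +5 731 833 mm⁴
  top flange (beyond web): d = 80 mm → contributes +6 792 833 mm⁴
  bottom flange (beyond web): d = -80 mm → contributes +6 792 833 mm⁴
Total I = 19 317 500 mm⁴.

I_xx ≈ 1.9 × 10⁷ mm⁴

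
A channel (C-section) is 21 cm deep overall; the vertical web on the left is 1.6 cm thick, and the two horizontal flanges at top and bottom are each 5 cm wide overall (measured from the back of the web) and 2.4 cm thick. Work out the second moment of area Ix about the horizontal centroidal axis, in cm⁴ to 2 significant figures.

Ix ≈ 2700 cm⁴

Treat the section as a set of non-overlapping primitives; coordinates are from the bounding-box lower-left.
Web: 1.6 × 21, A = 33.6 cm², y = 10.5 cm, Ī = 1 235 cm⁴.
Top flange (beyond web): 3.4 × 2.4, A = 8.16 cm², y = 19.8 cm, Ī = 3.917 cm⁴.
Bottom flange (beyond web): 3.4 × 2.4, A = 8.16 cm², y = 1.2 cm, Ī = 3.917 cm⁴.
By symmetry the centroid is at mid-height, ȳ = 10.5 cm.
Transfer each piece to the horizontal centroidal axis using Ī + A·d² with d = y − 10.5:
  web: d = 0 cm → contributes +1 235 cm⁴
  top flange (beyond web): d = 9.3 cm → contributes +709.7 cm⁴
  bottom flange (beyond web): d = -9.3 cm → contributes +709.7 cm⁴
Total I = 2 654 cm⁴.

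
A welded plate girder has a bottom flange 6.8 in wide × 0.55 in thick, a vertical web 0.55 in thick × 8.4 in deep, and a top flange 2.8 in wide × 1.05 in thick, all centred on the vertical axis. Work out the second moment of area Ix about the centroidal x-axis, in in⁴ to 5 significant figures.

Ix ≈ 167.35 in⁴

Split into non-overlapping primitives; take the origin at the lower-left of the bounding box.
Bottom plate: 6.8 × 0.55, A = 3.74 in², y = 0.275 in, Ī = 0.09427917 in⁴.
Web plate: 0.55 × 8.4, A = 4.62 in², y = 4.75 in, Ī = 27.1656 in⁴.
Top plate: 2.8 × 1.05, A = 2.94 in², y = 9.475 in, Ī = 0.2701125 in⁴.
Centroid: ȳ = ΣA·y / ΣA = 4.49823 in.
Transfer each piece to the centroidal x-axis using Ī + A·d² with d = y − 4.49823:
  bottom plate: d = -4.22323 in → contributes +66.79969 in⁴
  web plate: d = 0.2517699 in → contributes +27.45845 in⁴
  top plate: d = 4.97677 in → contributes +73.08873 in⁴
Total I = 167.3469 in⁴.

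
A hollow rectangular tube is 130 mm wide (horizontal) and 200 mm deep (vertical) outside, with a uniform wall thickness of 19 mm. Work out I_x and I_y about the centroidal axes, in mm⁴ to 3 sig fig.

I_x ≈ 5.41 × 10⁷ mm⁴, I_y ≈ 2.61 × 10⁷ mm⁴

Split into non-overlapping primitives; take the origin at the lower-left of the bounding box.
Outer rectangle: 130 × 200, A = 26 000 mm², y = 100 mm, Ī = 86 666 667 mm⁴.
Inner void (subtracted): 92 × 162, A = 14 904 mm², y = 100 mm, Ī = 32 595 048 mm⁴.
By symmetry the centroid is at mid-height, ȳ = 100 mm.
All pieces are centred on the centroidal x-axis, so I = ΣĪ (holes subtracted) = 54 071 619 mm⁴.
Repeating about the centroidal y-axis gives I_y = 26 104 379 mm⁴.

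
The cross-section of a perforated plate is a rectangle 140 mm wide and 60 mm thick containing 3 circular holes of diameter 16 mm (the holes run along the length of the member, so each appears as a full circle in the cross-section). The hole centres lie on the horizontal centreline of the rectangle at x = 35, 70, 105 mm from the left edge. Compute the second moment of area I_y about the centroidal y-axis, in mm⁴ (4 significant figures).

I_y ≈ 1.322 × 10⁷ mm⁴

Break the section into simple shapes (no overlaps), measuring from the bottom-left corner of the bounding box.
Plate: 140 × 60, A = 8 400 mm², x = 70 mm, Ī = 13 720 000 mm⁴.
Hole 1 (subtracted): ⌀16, A = 201.062 mm², x = 35 mm, Ī = 3216.99 mm⁴.
Hole 2 (subtracted): ⌀16, A = 201.062 mm², x = 70 mm, Ī = 3216.99 mm⁴.
Hole 3 (subtracted): ⌀16, A = 201.062 mm², x = 105 mm, Ī = 3216.99 mm⁴.
By symmetry the centroid is at mid-width, x̄ = 70 mm.
Transfer each piece to the centroidal y-axis using Ī + A·d² with d = x − 70:
  plate: d = 0 mm → contributes +13 720 000 mm⁴
  hole 1: d = -35 mm → contributes −249 518 mm⁴
  hole 2: d = 0 mm → contributes −3216.99 mm⁴
  hole 3: d = 35 mm → contributes −249 518 mm⁴
Total I = 13 217 747 mm⁴.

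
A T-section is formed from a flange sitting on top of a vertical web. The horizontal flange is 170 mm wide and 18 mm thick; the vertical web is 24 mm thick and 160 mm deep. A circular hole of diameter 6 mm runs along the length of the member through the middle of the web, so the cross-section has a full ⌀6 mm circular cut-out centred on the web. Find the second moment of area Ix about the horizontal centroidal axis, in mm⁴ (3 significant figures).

Decompose the section into non-overlapping parts with the origin at the bottom-left of its bounding rectangle.
Flange: 170 × 18, A = 3 060 mm², y = 169 mm, Ī = 82 620 mm⁴.
Web: 24 × 160, A = 3 840 mm², y = 80 mm, Ī = 8 192 000 mm⁴.
Hole (subtracted): ⌀6, A = 28.274 mm², y = 80 mm, Ī = 63.617 mm⁴.
Centroid: ȳ = ΣA·y / ΣA = 119.63 mm.
Transfer each piece to the horizontal centroidal axis using Ī + A·d² with d = y − 119.63:
  flange: d = 49.368 mm → contributes +7 540 460 mm⁴
  web: d = -39.632 mm → contributes +14 223 460 mm⁴
  hole: d = -39.632 mm → contributes −44 474 mm⁴
Total I = 21 719 447 mm⁴.

Ix ≈ 2.17 × 10⁷ mm⁴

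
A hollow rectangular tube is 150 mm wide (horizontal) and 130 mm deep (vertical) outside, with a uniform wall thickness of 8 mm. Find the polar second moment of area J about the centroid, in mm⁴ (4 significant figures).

J ≈ 2.462 × 10⁷ mm⁴

Split into non-overlapping primitives; take the origin at the lower-left of the bounding box.
Outer rectangle: 150 × 130, A = 19 500 mm², y = 65 mm, Ī = 27 462 500 mm⁴.
Inner void (subtracted): 134 × 114, A = 15 276 mm², y = 65 mm, Ī = 16 543 908 mm⁴.
By symmetry the centroid is at mid-height, ȳ = 65 mm.
All pieces are centred on the centroidal x-axis, so I = ΣĪ (holes subtracted) = 10 918 592 mm⁴.
Repeating about the centroidal y-axis gives I_y = 13 704 512 mm⁴.
Polar second moment: J = I_x + I_y = 24 623 104 mm⁴.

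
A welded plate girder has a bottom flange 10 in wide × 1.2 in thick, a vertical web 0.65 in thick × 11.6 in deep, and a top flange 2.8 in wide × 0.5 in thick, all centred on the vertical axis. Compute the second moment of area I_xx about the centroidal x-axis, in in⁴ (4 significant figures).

Treat the section as a set of non-overlapping primitives; coordinates are from the bounding-box lower-left.
Bottom plate: 10 × 1.2, A = 12 in², y = 0.6 in, Ī = 1.44 in⁴.
Web plate: 0.65 × 11.6, A = 7.54 in², y = 7 in, Ī = 84.5485 in⁴.
Top plate: 2.8 × 0.5, A = 1.4 in², y = 13.05 in, Ī = 0.0291667 in⁴.
Centroid: ȳ = ΣA·y / ΣA = 3.73687 in.
Transfer each piece to the centroidal x-axis using Ī + A·d² with d = y − 3.73687:
  bottom plate: d = -3.13687 in → contributes +119.519 in⁴
  web plate: d = 3.26313 in → contributes +164.835 in⁴
  top plate: d = 9.31313 in → contributes +121.457 in⁴
Total I = 405.811 in⁴.

I_xx ≈ 405.8 in⁴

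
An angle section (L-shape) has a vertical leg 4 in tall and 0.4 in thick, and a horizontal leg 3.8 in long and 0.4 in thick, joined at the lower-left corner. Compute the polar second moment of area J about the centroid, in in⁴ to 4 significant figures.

Treat the section as a set of non-overlapping primitives; coordinates are from the bounding-box lower-left.
Vertical leg: 0.4 × 4, A = 1.6 in², y = 2 in, Ī = 2.13333 in⁴.
Horizontal leg (remainder): 3.4 × 0.4, A = 1.36 in², y = 0.2 in, Ī = 0.0181333 in⁴.
Centroid: ȳ = ΣA·y / ΣA = 1.17297 in.
Transfer each piece to the centroidal x-axis using Ī + A·d² with d = y − 1.17297:
  vertical leg: d = 0.827027 in → contributes +3.22769 in⁴
  horizontal leg (remainder): d = -0.972973 in → contributes +1.30561 in⁴
Total I = 4.5333 in⁴.
For the y-axis: x̄ = 1.07297 in.
Repeating about the centroidal y-axis gives I_y = 3.9853 in⁴.
Polar second moment: J = I_x + I_y = 8.51861 in⁴.

J ≈ 8.519 in⁴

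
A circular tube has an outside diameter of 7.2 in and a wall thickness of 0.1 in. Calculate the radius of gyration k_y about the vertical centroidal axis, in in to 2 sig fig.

Treat the section as a set of non-overlapping primitives; coordinates are from the bounding-box lower-left.
Outer circle: ⌀7.2, A = 40.72 in², x = 3.6 in, Ī = 131.9 in⁴.
Bore (subtracted): ⌀7, A = 38.48 in², x = 3.6 in, Ī = 117.9 in⁴.
By symmetry the centroid is at mid-width, x̄ = 3.6 in.
All pieces are centred on the vertical centroidal axis, so I = ΣĪ (holes subtracted) = 14.06 in⁴.
Radius of gyration: k = √(I/A) = √(14.06 / 2.231) = 2.51 in.

k_y ≈ 2.5 in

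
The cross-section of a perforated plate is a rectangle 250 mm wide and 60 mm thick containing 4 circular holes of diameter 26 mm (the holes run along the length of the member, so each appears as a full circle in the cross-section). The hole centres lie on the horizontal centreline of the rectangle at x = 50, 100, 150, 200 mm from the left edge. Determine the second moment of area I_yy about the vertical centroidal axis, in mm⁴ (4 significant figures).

I_yy ≈ 7.140 × 10⁷ mm⁴

Decompose the section into non-overlapping parts with the origin at the bottom-left of its bounding rectangle.
Plate: 250 × 60, A = 15 000 mm², x = 125 mm, Ī = 78 125 000 mm⁴.
Hole 1 (subtracted): ⌀26, A = 530.929 mm², x = 50 mm, Ī = 22431.8 mm⁴.
Hole 2 (subtracted): ⌀26, A = 530.929 mm², x = 100 mm, Ī = 22431.8 mm⁴.
Hole 3 (subtracted): ⌀26, A = 530.929 mm², x = 150 mm, Ī = 22431.8 mm⁴.
Hole 4 (subtracted): ⌀26, A = 530.929 mm², x = 200 mm, Ī = 22431.8 mm⁴.
By symmetry the centroid is at mid-width, x̄ = 125 mm.
Transfer each piece to the vertical centroidal axis using Ī + A·d² with d = x − 125:
  plate: d = 0 mm → contributes +78 125 000 mm⁴
  hole 1: d = -75 mm → contributes −3 008 908 mm⁴
  hole 2: d = -25 mm → contributes −354 262 mm⁴
  hole 3: d = 25 mm → contributes −354 262 mm⁴
  hole 4: d = 75 mm → contributes −3 008 908 mm⁴
Total I = 71 398 658 mm⁴.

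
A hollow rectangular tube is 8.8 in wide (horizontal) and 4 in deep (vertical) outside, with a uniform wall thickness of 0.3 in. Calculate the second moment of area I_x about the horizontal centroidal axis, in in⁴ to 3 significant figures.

I_x ≈ 20.1 in⁴

Decompose the section into non-overlapping parts with the origin at the bottom-left of its bounding rectangle.
Outer rectangle: 8.8 × 4, A = 35.2 in², y = 2 in, Ī = 46.933 in⁴.
Inner void (subtracted): 8.2 × 3.4, A = 27.88 in², y = 2 in, Ī = 26.858 in⁴.
By symmetry the centroid is at mid-height, ȳ = 2 in.
All pieces are centred on the horizontal centroidal axis, so I = ΣĪ (holes subtracted) = 20.076 in⁴.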